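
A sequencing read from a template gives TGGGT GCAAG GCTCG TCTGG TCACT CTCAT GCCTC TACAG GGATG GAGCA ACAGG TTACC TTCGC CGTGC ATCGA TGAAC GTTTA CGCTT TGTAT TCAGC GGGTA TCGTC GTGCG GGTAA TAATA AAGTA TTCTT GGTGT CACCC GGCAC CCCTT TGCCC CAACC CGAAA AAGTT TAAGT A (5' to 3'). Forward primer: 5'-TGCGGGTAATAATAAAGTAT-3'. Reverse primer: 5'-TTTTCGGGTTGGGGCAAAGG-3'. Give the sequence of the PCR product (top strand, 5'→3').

5'-TGCGGGTAATAATAAAGTATTCTTGGTGTCACCCGGCACCCCTTTGCCCCAACCCGAAAA-3'

The forward primer matches the template at positions 112–131.
Taking the reverse complement of TTTTCGGGTTGGGGCAAAGG gives CCTTTGCCCCAACCCGAAAA, found at positions 152–171 on the template; the primer anneals here to the top strand with its 3' end pointing upstream.
The product is the template from position 112 through 171 (60 bp).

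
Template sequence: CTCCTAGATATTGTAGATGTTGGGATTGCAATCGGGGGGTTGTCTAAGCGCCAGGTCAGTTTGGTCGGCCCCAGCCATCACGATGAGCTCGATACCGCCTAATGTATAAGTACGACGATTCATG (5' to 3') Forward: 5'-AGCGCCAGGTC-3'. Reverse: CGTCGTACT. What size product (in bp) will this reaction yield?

71 bp

The forward primer matches the template at positions 47–57.
Taking the reverse complement of CGTCGTACT gives AGTACGACG, found at positions 109–117 on the template; the primer anneals here to the top strand with its 3' end pointing upstream.
Product length = (reverse-primer end) − (forward-primer start) + 1 = 117 − 47 + 1 = 71 bp.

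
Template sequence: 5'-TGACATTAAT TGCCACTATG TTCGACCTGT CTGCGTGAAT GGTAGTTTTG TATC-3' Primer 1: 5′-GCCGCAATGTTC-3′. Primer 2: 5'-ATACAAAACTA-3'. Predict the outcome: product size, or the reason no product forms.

No product — primer 1 has no binding site in the template.

Primer 1 (GCCGCAATGTTC) does not match the top strand, and its reverse complement GAACATTGCGGC does not match either.
With no annealing site for primer 1, no amplification occurs.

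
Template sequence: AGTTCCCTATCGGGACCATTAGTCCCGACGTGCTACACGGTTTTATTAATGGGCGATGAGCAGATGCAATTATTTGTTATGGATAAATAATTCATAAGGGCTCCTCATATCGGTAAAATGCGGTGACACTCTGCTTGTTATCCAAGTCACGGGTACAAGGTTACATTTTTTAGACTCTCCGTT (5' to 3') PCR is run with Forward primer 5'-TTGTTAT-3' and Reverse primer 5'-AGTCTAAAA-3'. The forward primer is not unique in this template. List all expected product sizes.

The forward primer TTGTTAT matches the top strand at positions 74–80, 135–141.
The reverse primer's reverse complement is TTTTAGACT, matching at positions 168–176.
Each forward site pairs with the reverse site to give a product ending at position 176: sizes 103, 42 bp.

103 bp, 42 bp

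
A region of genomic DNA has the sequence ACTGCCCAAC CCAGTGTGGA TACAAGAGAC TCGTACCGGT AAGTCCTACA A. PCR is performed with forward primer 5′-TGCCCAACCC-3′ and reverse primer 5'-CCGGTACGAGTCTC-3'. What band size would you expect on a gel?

37 bp

Scanning the template, TGCCCAACCC occurs at positions 3–12; this primer anneals to the bottom strand there with its 3' end pointing downstream.
Reverse complement of the reverse primer: GAGACTCGTACCGG. This occurs on the top strand at positions 26–39.
The product runs from position 3 to position 39, so its length is 39 − 3 + 1 = 37 bp.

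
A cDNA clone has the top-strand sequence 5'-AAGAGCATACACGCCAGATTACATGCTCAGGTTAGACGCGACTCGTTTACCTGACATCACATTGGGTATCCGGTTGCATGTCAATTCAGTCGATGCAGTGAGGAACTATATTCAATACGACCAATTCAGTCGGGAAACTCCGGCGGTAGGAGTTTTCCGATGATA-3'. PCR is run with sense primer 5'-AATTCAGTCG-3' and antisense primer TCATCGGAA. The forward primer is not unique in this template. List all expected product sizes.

The forward primer AATTCAGTCG matches the top strand at positions 83–92, 123–132.
The reverse primer's reverse complement is TTCCGATGA, matching at positions 155–163.
Each forward site pairs with the reverse site to give a product ending at position 163: sizes 81, 41 bp.

81 bp, 41 bp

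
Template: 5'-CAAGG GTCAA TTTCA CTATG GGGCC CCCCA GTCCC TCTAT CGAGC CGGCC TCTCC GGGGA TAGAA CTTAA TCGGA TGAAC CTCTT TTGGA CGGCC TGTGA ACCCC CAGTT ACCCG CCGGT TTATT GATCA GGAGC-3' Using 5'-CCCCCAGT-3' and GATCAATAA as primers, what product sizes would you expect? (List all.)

105 bp, 28 bp

The forward primer CCCCCAGT matches the top strand at positions 25–32, 102–109.
The reverse primer's reverse complement is TTATTGATC, matching at positions 121–129.
Each forward site pairs with the reverse site to give a product ending at position 129: sizes 105, 28 bp.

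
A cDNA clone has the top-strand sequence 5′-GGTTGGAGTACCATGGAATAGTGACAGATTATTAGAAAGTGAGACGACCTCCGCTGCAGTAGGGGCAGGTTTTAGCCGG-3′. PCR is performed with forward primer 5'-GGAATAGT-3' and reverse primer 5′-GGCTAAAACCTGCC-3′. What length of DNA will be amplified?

Forward primer GGAATAGT is found on the top strand at positions 15–22.
The reverse primer's reverse complement is GGCAGGTTTTAGCC, which matches the template at positions 64–77.
Product length = (reverse-primer end) − (forward-primer start) + 1 = 77 − 15 + 1 = 63 bp.

63 bp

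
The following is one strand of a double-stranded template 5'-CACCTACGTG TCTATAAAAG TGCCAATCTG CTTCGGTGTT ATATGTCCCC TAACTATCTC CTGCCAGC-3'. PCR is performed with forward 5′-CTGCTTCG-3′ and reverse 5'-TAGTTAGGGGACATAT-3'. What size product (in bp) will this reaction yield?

Scanning the template, CTGCTTCG occurs at positions 28–35; this primer anneals to the bottom strand there with its 3' end pointing downstream.
Taking the reverse complement of TAGTTAGGGGACATAT gives ATATGTCCCCTAACTA, found at positions 41–56 on the template; the primer anneals here to the top strand with its 3' end pointing upstream.
Product length = (reverse-primer end) − (forward-primer start) + 1 = 56 − 28 + 1 = 29 bp.

29 bp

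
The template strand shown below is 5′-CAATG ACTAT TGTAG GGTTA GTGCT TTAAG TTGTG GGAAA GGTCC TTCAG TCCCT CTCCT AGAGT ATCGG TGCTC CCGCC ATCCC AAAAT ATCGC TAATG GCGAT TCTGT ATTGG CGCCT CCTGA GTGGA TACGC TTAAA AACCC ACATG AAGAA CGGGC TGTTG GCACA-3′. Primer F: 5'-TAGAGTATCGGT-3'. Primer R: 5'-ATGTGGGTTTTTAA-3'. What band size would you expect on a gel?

The forward primer matches the template at positions 60–71.
The reverse primer's reverse complement is TTAAAAACCCACAT, which matches the template at positions 136–149.
Amplicon spans positions 60–149: 90 bp.

90 bp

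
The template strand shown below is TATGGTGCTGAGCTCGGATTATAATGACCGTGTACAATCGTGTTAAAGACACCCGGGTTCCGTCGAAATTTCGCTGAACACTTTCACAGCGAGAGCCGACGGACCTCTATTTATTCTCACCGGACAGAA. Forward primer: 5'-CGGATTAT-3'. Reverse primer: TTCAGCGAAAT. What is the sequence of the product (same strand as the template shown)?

The forward primer matches the template at positions 15–22.
Taking the reverse complement of TTCAGCGAAAT gives ATTTCGCTGAA, found at positions 68–78 on the template; the primer anneals here to the top strand with its 3' end pointing upstream.
The product is the template from position 15 through 78 (64 bp).

5'-CGGATTATAATGACCGTGTACAATCGTGTTAAAGACACCCGGGTTCCGTCGAAATTTCGCTGAA-3'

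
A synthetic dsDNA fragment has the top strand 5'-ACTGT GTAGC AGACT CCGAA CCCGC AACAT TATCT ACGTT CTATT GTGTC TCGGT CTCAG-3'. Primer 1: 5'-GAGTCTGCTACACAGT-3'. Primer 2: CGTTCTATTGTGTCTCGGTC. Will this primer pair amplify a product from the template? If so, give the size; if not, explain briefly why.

No product — the primers' 3' ends point away from each other.

Primer 1 (GAGTCTGCTACACAGT) has reverse complement ACTGTGTAGCAGACTC, which matches the top strand at positions 1–16; primer 1 anneals to the top strand there with its 3' end pointing upstream toward position 1.
Primer 2 (CGTTCTATTGTGTCTCGGTC) matches the top strand directly at positions 37–56; it anneals to the bottom strand with its 3' end pointing downstream toward position 56.
The 3' ends diverge (primer 1 extends toward position 1, primer 2 toward position 60), so the primers never converge on a shared product.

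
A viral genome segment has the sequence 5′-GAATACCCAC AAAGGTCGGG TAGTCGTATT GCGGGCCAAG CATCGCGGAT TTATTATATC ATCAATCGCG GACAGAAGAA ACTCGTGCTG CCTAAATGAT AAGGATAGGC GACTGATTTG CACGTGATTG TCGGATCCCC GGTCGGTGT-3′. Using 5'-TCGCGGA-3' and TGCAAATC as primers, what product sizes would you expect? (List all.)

80 bp, 57 bp

The forward primer TCGCGGA matches the top strand at positions 43–49, 66–72.
The reverse primer's reverse complement is GATTTGCA, matching at positions 115–122.
Each forward site pairs with the reverse site to give a product ending at position 122: sizes 80, 57 bp.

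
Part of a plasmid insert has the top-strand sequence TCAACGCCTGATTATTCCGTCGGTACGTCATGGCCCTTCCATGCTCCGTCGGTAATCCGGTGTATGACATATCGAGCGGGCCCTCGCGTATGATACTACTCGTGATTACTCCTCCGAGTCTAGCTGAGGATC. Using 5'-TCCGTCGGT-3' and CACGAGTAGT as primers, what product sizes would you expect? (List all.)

89 bp, 60 bp

The forward primer TCCGTCGGT matches the top strand at positions 16–24, 45–53.
The reverse primer's reverse complement is ACTACTCGTG, matching at positions 95–104.
Each forward site pairs with the reverse site to give a product ending at position 104: sizes 89, 60 bp.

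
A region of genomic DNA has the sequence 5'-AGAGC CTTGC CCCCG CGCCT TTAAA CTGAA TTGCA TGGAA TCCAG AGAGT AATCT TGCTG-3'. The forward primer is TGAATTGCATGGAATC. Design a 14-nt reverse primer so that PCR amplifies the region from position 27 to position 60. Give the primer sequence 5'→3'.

5'-CAGCAAGATTACTC-3'

The product's 3' end on the top strand is position 60.
The reverse primer anneals to the top strand over positions 47–60, i.e. to GAGTAATCTTGCTG.
Its sequence written 5'→3' is the reverse complement: CAGCAAGATTACTC.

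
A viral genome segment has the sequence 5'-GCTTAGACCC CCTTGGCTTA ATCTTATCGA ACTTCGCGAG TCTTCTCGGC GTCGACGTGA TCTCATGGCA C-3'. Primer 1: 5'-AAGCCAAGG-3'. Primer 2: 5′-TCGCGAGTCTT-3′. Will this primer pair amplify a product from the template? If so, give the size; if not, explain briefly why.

No product — the primers' 3' ends point away from each other.

Primer 1 (AAGCCAAGG) has reverse complement CCTTGGCTT, which matches the top strand at positions 11–19; primer 1 anneals to the top strand there with its 3' end pointing upstream toward position 11.
Primer 2 (TCGCGAGTCTT) matches the top strand directly at positions 34–44; it anneals to the bottom strand with its 3' end pointing downstream toward position 44.
The 3' ends diverge (primer 1 extends toward position 1, primer 2 toward position 71), so the primers never converge on a shared product.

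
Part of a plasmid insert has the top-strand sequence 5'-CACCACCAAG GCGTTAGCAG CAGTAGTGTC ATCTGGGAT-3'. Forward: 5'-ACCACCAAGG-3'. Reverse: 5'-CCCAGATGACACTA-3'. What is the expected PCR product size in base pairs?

36 bp

Forward primer ACCACCAAGG is found on the top strand at positions 2–11.
Reverse complement of the reverse primer: TAGTGTCATCTGGG. This occurs on the top strand at positions 24–37.
Product length = (reverse-primer end) − (forward-primer start) + 1 = 37 − 2 + 1 = 36 bp.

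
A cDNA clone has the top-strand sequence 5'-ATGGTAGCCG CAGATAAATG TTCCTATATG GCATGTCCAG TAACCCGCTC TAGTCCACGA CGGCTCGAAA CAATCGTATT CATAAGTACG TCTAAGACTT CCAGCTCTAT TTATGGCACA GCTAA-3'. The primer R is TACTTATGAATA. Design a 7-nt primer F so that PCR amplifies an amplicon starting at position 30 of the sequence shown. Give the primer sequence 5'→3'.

5'-GGCATGT-3'

The reverse primer's reverse complement TATTCATAAGTA matches the template at positions 77–88; the product starts at position 30.
The forward primer is identical to the top strand over positions 30–36: GGCATGT.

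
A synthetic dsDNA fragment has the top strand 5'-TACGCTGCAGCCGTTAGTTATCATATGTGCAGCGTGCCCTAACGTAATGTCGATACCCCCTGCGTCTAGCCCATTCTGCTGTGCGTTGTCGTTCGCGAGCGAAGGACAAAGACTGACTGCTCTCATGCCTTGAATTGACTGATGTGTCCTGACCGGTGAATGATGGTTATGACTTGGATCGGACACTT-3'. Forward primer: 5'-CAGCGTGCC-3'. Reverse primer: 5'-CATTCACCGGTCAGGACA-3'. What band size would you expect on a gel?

Forward primer CAGCGTGCC is found on the top strand at positions 30–38.
The reverse primer's reverse complement is TGTCCTGACCGGTGAATG, which matches the template at positions 145–162.
Product length = (reverse-primer end) − (forward-primer start) + 1 = 162 − 30 + 1 = 133 bp.

133 bp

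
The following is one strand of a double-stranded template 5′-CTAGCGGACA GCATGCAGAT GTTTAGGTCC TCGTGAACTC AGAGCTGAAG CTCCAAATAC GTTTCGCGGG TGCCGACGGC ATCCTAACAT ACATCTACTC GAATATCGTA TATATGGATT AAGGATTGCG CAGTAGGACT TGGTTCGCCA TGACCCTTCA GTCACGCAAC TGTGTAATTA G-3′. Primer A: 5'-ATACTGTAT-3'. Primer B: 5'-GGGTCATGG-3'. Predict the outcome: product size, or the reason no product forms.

No product — primer A has no binding site in the template.

Primer A (ATACTGTAT) does not match the top strand, and its reverse complement ATACAGTAT does not match either.
With no annealing site for primer A, no amplification occurs.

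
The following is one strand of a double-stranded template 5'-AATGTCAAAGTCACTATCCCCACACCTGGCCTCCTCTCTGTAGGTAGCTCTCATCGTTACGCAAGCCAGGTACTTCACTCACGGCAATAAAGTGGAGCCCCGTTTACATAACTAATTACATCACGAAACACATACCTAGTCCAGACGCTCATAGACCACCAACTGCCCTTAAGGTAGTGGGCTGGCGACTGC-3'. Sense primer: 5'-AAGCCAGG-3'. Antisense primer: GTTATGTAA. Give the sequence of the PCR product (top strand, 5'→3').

5'-AAGCCAGGTACTTCACTCACGGCAATAAAGTGGAGCCCCGTTTACATAAC-3'

Forward primer AAGCCAGG is found on the top strand at positions 63–70.
Taking the reverse complement of GTTATGTAA gives TTACATAAC, found at positions 104–112 on the template; the primer anneals here to the top strand with its 3' end pointing upstream.
The product is the template from position 63 through 112 (50 bp).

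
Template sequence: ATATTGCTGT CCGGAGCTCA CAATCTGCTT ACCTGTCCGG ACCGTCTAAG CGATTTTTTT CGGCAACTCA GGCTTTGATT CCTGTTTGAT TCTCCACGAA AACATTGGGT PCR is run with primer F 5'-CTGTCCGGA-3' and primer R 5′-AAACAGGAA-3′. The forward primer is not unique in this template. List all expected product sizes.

The forward primer CTGTCCGGA matches the top strand at positions 7–15, 33–41.
The reverse primer's reverse complement is TTCCTGTTT, matching at positions 79–87.
Each forward site pairs with the reverse site to give a product ending at position 87: sizes 81, 55 bp.

81 bp, 55 bp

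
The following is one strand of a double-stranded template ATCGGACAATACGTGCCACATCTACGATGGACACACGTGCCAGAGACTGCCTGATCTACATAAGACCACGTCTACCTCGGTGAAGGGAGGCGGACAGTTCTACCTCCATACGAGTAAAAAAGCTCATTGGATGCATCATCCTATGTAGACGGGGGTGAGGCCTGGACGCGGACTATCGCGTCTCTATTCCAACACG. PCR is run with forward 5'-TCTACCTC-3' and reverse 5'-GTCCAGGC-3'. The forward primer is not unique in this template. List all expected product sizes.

97 bp, 69 bp

The forward primer TCTACCTC matches the top strand at positions 71–78, 99–106.
The reverse primer's reverse complement is GCCTGGAC, matching at positions 160–167.
Each forward site pairs with the reverse site to give a product ending at position 167: sizes 97, 69 bp.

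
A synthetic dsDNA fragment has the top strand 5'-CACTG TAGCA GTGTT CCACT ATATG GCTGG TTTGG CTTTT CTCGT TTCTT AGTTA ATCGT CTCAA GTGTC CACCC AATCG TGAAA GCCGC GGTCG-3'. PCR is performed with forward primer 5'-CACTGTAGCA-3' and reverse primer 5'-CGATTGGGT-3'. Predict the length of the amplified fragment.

Forward primer CACTGTAGCA is found on the top strand at positions 1–10.
Reverse complement of the reverse primer: ACCCAATCG. This occurs on the top strand at positions 72–80.
Amplicon spans positions 1–80: 80 bp.

80 bp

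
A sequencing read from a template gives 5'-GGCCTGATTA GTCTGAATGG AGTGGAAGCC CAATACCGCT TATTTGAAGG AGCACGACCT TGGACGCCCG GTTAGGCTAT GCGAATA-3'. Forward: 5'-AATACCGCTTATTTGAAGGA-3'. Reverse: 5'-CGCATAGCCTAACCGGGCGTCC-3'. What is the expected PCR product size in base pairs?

52 bp

The forward primer matches the template at positions 32–51.
The reverse primer's reverse complement is GGACGCCCGGTTAGGCTATGCG, which matches the template at positions 62–83.
Product length = (reverse-primer end) − (forward-primer start) + 1 = 83 − 32 + 1 = 52 bp.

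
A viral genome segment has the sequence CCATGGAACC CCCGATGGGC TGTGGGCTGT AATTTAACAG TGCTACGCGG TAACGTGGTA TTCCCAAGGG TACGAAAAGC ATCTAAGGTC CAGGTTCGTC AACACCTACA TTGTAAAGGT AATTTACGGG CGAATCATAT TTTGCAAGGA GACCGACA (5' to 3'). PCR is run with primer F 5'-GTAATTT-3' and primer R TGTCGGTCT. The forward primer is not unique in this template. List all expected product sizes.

The forward primer GTAATTT matches the top strand at positions 29–35, 119–125.
The reverse primer's reverse complement is AGACCGACA, matching at positions 150–158.
Each forward site pairs with the reverse site to give a product ending at position 158: sizes 130, 40 bp.

130 bp, 40 bp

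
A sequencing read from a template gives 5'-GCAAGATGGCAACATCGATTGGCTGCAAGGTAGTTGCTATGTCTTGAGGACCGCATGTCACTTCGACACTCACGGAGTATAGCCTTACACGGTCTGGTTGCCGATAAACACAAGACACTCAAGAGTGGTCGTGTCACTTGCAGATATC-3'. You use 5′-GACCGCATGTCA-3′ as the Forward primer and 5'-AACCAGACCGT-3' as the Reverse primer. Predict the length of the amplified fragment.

51 bp

The forward primer matches the template at positions 49–60.
Taking the reverse complement of AACCAGACCGT gives ACGGTCTGGTT, found at positions 89–99 on the template; the primer anneals here to the top strand with its 3' end pointing upstream.
Product length = (reverse-primer end) − (forward-primer start) + 1 = 99 − 49 + 1 = 51 bp.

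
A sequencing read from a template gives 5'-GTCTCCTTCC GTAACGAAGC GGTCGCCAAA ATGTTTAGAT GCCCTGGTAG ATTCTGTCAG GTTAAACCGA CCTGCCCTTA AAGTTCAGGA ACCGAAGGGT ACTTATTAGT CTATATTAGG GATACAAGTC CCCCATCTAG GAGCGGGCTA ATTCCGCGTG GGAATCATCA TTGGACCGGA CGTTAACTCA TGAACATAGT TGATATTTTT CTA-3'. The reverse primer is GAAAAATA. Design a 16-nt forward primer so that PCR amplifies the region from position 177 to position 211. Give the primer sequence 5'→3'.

5'-CGGACGTTAACTCATG-3'

The reverse primer's reverse complement TATTTTTC matches the template at positions 204–211; the product starts at position 177.
The forward primer is identical to the top strand over positions 177–192: CGGACGTTAACTCATG.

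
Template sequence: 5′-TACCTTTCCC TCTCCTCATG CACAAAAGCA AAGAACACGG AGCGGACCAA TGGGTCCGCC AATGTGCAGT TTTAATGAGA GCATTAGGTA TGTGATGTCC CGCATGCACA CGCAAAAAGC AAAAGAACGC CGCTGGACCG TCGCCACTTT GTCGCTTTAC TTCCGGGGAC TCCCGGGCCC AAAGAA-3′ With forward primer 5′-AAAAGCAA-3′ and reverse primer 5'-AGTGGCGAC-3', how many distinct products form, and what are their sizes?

The forward primer AAAAGCAA matches the top strand at positions 24–31, 115–122.
The reverse primer's reverse complement is GTCGCCACT, matching at positions 140–148.
Each forward site pairs with the reverse site to give a product ending at position 148: sizes 125, 34 bp.

Two products: 125 bp, 34 bp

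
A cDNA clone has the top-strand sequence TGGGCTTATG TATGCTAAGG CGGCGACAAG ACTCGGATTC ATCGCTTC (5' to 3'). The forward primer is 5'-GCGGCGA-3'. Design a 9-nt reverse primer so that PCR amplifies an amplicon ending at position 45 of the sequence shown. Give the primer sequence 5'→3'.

5'-GCGATGAAT-3'

The forward primer binds at positions 20–26; the product's 3' end on the top strand is position 45.
The reverse primer anneals to the top strand over positions 37–45, i.e. to ATTCATCGC.
Its sequence written 5'→3' is the reverse complement: GCGATGAAT.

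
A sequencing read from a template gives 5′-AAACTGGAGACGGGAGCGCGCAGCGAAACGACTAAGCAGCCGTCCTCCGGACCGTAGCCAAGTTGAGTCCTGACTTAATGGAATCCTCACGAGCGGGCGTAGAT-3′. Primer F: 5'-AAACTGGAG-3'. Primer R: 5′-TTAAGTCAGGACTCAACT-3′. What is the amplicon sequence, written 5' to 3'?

5'-AAACTGGAGACGGGAGCGCGCAGCGAAACGACTAAGCAGCCGTCCTCCGGACCGTAGCCAAGTTGAGTCCTGACTTAA-3'

Forward primer AAACTGGAG is found on the top strand at positions 1–9.
Taking the reverse complement of TTAAGTCAGGACTCAACT gives AGTTGAGTCCTGACTTAA, found at positions 61–78 on the template; the primer anneals here to the top strand with its 3' end pointing upstream.
The product is the template from position 1 through 78 (78 bp).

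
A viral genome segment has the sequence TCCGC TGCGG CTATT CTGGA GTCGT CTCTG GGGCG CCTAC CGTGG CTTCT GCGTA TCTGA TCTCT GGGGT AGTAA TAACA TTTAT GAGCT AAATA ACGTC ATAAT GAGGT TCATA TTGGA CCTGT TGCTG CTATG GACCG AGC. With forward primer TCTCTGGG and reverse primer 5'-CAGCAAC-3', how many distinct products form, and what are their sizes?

The forward primer TCTCTGGG matches the top strand at positions 25–32, 61–68.
The reverse primer's reverse complement is GTTGCTG, matching at positions 124–130.
Each forward site pairs with the reverse site to give a product ending at position 130: sizes 106, 70 bp.

Two products: 106 bp, 70 bp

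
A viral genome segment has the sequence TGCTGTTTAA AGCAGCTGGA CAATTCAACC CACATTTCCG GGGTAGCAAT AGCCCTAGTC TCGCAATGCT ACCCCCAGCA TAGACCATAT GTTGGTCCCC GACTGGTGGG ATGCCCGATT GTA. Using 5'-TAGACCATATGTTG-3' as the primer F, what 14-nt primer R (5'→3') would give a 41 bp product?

The forward primer binds at positions 81–94, so a 41 bp product ends at position 81 + 41 − 1 = 121.
The reverse primer anneals to the top strand over positions 108–121, i.e. to GGGATGCCCGATTG.
Its sequence written 5'→3' is the reverse complement: CAATCGGGCATCCC.

5'-CAATCGGGCATCCC-3'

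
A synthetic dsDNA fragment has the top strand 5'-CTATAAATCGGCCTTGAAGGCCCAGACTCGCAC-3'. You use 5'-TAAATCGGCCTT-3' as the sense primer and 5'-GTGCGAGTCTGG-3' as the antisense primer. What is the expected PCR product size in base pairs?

30 bp

Forward primer TAAATCGGCCTT is found on the top strand at positions 4–15.
The reverse primer's reverse complement is CCAGACTCGCAC, which matches the template at positions 22–33.
Product length = (reverse-primer end) − (forward-primer start) + 1 = 33 − 4 + 1 = 30 bp.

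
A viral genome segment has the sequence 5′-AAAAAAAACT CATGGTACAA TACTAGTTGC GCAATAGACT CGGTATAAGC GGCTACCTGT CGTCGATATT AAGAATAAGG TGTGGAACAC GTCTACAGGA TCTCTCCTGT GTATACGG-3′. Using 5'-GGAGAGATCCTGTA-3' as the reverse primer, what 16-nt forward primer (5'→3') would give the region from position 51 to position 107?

The reverse primer's reverse complement TACAGGATCTCTCC matches the template at positions 94–107; the product starts at position 51.
The forward primer is identical to the top strand over positions 51–66: GGCTACCTGTCGTCGA.

5'-GGCTACCTGTCGTCGA-3'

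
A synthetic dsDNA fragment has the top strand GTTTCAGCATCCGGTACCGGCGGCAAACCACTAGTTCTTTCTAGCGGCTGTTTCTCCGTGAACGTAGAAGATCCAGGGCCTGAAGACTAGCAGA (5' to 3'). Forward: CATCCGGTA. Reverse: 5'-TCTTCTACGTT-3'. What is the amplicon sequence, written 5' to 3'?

The forward primer matches the template at positions 8–16.
Reverse complement of the reverse primer: AACGTAGAAGA. This occurs on the top strand at positions 61–71.
The product is the template from position 8 through 71 (64 bp).

5'-CATCCGGTACCGGCGGCAAACCACTAGTTCTTTCTAGCGGCTGTTTCTCCGTGAACGTAGAAGA-3'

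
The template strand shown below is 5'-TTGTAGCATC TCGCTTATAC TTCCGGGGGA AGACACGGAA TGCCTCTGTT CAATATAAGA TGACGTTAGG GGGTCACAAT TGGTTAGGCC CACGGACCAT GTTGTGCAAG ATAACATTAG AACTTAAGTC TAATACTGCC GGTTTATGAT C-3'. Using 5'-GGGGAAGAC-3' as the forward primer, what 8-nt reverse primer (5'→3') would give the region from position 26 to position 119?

The product's 3' end on the top strand is position 119.
The reverse primer anneals to the top strand over positions 112–119, i.e. to TAACATTA.
Its sequence written 5'→3' is the reverse complement: TAATGTTA.

5'-TAATGTTA-3'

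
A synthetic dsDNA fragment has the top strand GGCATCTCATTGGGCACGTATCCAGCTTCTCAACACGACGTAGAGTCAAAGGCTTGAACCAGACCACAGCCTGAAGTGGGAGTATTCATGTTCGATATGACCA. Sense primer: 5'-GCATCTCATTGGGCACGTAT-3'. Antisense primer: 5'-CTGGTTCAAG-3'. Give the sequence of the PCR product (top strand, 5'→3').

Scanning the template, GCATCTCATTGGGCACGTAT occurs at positions 2–21; this primer anneals to the bottom strand there with its 3' end pointing downstream.
The reverse primer's reverse complement is CTTGAACCAG, which matches the template at positions 53–62.
The product is the template from position 2 through 62 (61 bp).

5'-GCATCTCATTGGGCACGTATCCAGCTTCTCAACACGACGTAGAGTCAAAGGCTTGAACCAG-3'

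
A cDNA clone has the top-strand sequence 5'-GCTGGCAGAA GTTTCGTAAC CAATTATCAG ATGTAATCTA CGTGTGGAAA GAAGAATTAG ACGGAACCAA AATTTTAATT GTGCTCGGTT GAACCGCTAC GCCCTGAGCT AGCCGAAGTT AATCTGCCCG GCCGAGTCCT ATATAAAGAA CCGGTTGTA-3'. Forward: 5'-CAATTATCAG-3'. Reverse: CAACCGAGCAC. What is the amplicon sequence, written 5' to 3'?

5'-CAATTATCAGATGTAATCTACGTGTGGAAAGAAGAATTAGACGGAACCAAAATTTTAATTGTGCTCGGTTG-3'

The forward primer matches the template at positions 21–30.
Taking the reverse complement of CAACCGAGCAC gives GTGCTCGGTTG, found at positions 81–91 on the template; the primer anneals here to the top strand with its 3' end pointing upstream.
The product is the template from position 21 through 91 (71 bp).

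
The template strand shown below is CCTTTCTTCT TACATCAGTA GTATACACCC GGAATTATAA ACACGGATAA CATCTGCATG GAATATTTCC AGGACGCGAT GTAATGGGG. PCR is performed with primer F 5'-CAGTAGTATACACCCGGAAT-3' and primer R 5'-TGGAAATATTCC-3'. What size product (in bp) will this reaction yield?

Forward primer CAGTAGTATACACCCGGAAT is found on the top strand at positions 16–35.
Taking the reverse complement of TGGAAATATTCC gives GGAATATTTCCA, found at positions 60–71 on the template; the primer anneals here to the top strand with its 3' end pointing upstream.
Amplicon spans positions 16–71: 56 bp.

56 bp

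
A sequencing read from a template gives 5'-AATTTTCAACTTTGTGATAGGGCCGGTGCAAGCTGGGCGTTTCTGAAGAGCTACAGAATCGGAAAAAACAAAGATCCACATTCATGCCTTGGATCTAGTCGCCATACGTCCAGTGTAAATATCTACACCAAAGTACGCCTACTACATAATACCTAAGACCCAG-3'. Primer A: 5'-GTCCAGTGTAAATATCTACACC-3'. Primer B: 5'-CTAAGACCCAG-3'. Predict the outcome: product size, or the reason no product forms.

Primer A (GTCCAGTGTAAATATCTACACC) matches the top strand at positions 108–129 (3' end points downstream).
Primer B (CTAAGACCCAG) also matches the top strand directly, at positions 153–163 — its reverse complement CTGGGTCTTAG is not present.
Both primers anneal to the bottom strand with 3' ends pointing the same way, so neither can prime synthesis back toward the other.

No product — both primers anneal to the same strand and extend in the same direction.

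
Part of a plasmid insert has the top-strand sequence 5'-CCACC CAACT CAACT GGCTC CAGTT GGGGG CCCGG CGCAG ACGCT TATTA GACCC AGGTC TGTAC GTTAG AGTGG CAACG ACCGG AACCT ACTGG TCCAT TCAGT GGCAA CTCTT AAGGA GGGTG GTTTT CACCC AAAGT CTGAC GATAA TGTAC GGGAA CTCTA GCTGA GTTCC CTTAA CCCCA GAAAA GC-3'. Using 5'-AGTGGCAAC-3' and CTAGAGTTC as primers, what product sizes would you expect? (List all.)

96 bp, 64 bp

The forward primer AGTGGCAAC matches the top strand at positions 71–79, 103–111.
The reverse primer's reverse complement is GAACTCTAG, matching at positions 158–166.
Each forward site pairs with the reverse site to give a product ending at position 166: sizes 96, 64 bp.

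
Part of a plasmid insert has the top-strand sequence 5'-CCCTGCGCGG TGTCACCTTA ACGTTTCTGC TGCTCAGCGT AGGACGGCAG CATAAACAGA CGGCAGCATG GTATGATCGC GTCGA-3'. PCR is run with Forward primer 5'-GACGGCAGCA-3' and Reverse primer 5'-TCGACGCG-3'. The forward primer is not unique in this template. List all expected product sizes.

43 bp, 27 bp

The forward primer GACGGCAGCA matches the top strand at positions 43–52, 59–68.
The reverse primer's reverse complement is CGCGTCGA, matching at positions 78–85.
Each forward site pairs with the reverse site to give a product ending at position 85: sizes 43, 27 bp.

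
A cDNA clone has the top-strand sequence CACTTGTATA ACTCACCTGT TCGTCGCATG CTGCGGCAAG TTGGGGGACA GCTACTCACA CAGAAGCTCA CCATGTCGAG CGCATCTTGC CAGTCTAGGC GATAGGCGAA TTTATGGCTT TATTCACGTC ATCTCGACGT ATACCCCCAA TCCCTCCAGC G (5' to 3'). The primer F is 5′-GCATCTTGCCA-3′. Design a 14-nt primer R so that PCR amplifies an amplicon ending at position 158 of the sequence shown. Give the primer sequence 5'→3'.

5'-TGGAGGGATTGGGG-3'

The forward primer binds at positions 82–92; the product's 3' end on the top strand is position 158.
The reverse primer anneals to the top strand over positions 145–158, i.e. to CCCCAATCCCTCCA.
Its sequence written 5'→3' is the reverse complement: TGGAGGGATTGGGG.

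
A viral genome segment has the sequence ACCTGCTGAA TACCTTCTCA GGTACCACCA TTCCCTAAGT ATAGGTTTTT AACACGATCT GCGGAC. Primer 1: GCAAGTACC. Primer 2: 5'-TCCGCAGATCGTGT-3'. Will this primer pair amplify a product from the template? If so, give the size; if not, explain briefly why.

No product — primer 1 has no binding site in the template.

Primer 1 (GCAAGTACC) does not match the top strand, and its reverse complement GGTACTTGC does not match either.
With no annealing site for primer 1, no amplification occurs.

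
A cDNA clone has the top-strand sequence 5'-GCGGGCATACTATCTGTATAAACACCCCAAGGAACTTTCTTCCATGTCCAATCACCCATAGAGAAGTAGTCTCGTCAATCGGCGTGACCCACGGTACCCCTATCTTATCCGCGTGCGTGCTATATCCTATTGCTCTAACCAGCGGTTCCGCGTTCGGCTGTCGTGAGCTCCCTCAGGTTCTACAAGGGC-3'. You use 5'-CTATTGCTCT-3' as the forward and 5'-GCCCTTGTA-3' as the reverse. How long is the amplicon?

Forward primer CTATTGCTCT is found on the top strand at positions 127–136.
Reverse complement of the reverse primer: TACAAGGGC. This occurs on the top strand at positions 181–189.
Amplicon spans positions 127–189: 63 bp.

63 bp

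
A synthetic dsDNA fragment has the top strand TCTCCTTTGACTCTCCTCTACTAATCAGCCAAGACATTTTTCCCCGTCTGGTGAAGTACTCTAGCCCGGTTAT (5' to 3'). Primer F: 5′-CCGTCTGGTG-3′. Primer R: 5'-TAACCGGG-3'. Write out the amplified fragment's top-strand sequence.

Forward primer CCGTCTGGTG is found on the top strand at positions 44–53.
Reverse complement of the reverse primer: CCCGGTTA. This occurs on the top strand at positions 65–72.
The product is the template from position 44 through 72 (29 bp).

5'-CCGTCTGGTGAAGTACTCTAGCCCGGTTA-3'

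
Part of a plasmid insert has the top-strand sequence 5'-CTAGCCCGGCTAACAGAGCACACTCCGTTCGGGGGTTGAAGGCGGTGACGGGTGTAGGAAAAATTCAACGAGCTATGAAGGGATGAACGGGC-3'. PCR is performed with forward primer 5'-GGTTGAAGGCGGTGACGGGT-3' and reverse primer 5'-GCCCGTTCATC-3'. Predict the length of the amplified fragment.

The forward primer matches the template at positions 34–53.
Taking the reverse complement of GCCCGTTCATC gives GATGAACGGGC, found at positions 82–92 on the template; the primer anneals here to the top strand with its 3' end pointing upstream.
Amplicon spans positions 34–92: 59 bp.

59 bp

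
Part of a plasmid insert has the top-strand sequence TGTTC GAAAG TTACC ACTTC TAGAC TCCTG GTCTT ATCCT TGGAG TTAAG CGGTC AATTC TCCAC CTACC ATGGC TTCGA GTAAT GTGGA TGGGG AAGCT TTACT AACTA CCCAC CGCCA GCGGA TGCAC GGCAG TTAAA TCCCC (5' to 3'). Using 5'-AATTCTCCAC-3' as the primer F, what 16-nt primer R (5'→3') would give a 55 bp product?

5'-TAGTTAGTAAAGCTTC-3'

The forward primer binds at positions 56–65, so a 55 bp product ends at position 56 + 55 − 1 = 110.
The reverse primer anneals to the top strand over positions 95–110, i.e. to GAAGCTTTACTAACTA.
Its sequence written 5'→3' is the reverse complement: TAGTTAGTAAAGCTTC.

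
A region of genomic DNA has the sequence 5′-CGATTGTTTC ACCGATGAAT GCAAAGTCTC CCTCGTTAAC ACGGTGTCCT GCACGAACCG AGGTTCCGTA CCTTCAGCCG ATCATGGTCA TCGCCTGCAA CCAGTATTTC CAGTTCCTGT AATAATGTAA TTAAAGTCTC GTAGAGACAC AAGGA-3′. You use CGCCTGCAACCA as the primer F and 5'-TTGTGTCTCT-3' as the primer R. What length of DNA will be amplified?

61 bp

Forward primer CGCCTGCAACCA is found on the top strand at positions 92–103.
The reverse primer's reverse complement is AGAGACACAA, which matches the template at positions 143–152.
The product runs from position 92 to position 152, so its length is 152 − 92 + 1 = 61 bp.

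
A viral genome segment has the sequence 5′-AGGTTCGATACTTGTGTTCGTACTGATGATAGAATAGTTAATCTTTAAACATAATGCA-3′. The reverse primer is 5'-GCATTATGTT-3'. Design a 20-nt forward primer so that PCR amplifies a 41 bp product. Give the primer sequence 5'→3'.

5'-TTCGTACTGATGATAGAATA-3'

The reverse primer's reverse complement AACATAATGC matches the template at positions 48–57, so the product ends at position 57.
A 41 bp product then starts at position 57 − 41 + 1 = 17.
The forward primer is identical to the top strand there: TTCGTACTGATGATAGAATA.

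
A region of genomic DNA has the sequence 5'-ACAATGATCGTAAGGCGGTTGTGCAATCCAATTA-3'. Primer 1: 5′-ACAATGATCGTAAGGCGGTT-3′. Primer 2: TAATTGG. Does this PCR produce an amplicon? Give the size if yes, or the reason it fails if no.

Yes — a 34 bp product.

Primer 1 (ACAATGATCGTAAGGCGGTT) matches the top strand at positions 1–20; it acts as a forward primer.
Primer 2's reverse complement is CCAATTA, matching the top strand at positions 28–34; it acts as a reverse primer.
The 3' ends face each other across positions 1–34, giving a 34 bp product.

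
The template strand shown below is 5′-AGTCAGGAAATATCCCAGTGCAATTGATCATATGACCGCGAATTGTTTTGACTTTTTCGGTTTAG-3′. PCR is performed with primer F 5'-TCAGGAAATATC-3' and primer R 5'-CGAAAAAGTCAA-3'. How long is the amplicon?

57 bp

Scanning the template, TCAGGAAATATC occurs at positions 3–14; this primer anneals to the bottom strand there with its 3' end pointing downstream.
The reverse primer's reverse complement is TTGACTTTTTCG, which matches the template at positions 48–59.
Product length = (reverse-primer end) − (forward-primer start) + 1 = 59 − 3 + 1 = 57 bp.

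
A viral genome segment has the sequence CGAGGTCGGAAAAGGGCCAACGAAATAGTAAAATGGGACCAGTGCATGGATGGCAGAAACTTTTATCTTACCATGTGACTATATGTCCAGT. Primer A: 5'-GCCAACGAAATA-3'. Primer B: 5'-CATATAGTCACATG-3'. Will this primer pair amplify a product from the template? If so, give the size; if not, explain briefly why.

Primer A (GCCAACGAAATA) matches the top strand at positions 16–27; it acts as a forward primer.
Primer B's reverse complement is CATGTGACTATATG, matching the top strand at positions 72–85; it acts as a reverse primer.
The 3' ends face each other across positions 16–85, giving a 70 bp product.

Yes — a 70 bp product.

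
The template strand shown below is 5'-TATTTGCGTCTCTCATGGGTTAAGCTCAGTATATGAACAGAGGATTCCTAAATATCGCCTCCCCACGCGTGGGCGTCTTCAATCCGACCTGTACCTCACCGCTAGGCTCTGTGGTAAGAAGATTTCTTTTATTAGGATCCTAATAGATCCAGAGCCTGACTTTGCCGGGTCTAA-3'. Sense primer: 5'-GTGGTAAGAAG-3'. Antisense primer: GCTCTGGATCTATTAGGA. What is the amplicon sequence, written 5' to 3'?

Forward primer GTGGTAAGAAG is found on the top strand at positions 111–121.
Taking the reverse complement of GCTCTGGATCTATTAGGA gives TCCTAATAGATCCAGAGC, found at positions 138–155 on the template; the primer anneals here to the top strand with its 3' end pointing upstream.
The product is the template from position 111 through 155 (45 bp).

5'-GTGGTAAGAAGATTTCTTTTATTAGGATCCTAATAGATCCAGAGC-3'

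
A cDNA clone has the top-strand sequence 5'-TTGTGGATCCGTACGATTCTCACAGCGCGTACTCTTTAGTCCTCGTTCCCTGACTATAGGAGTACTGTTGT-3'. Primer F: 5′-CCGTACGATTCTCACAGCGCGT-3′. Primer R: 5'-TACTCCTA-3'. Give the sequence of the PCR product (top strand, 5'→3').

5'-CCGTACGATTCTCACAGCGCGTACTCTTTAGTCCTCGTTCCCTGACTATAGGAGTA-3'

Scanning the template, CCGTACGATTCTCACAGCGCGT occurs at positions 9–30; this primer anneals to the bottom strand there with its 3' end pointing downstream.
Taking the reverse complement of TACTCCTA gives TAGGAGTA, found at positions 57–64 on the template; the primer anneals here to the top strand with its 3' end pointing upstream.
The product is the template from position 9 through 64 (56 bp).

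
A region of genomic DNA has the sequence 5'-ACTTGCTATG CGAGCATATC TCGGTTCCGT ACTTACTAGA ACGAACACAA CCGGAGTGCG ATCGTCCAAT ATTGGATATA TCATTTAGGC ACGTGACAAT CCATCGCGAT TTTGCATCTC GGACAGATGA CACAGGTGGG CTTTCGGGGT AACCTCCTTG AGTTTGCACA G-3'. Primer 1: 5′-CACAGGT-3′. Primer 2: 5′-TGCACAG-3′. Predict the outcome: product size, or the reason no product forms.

Primer 1 (CACAGGT) matches the top strand at positions 131–137 (3' end points downstream).
Primer 2 (TGCACAG) also matches the top strand directly, at positions 165–171 — its reverse complement CTGTGCA is not present.
Both primers anneal to the bottom strand with 3' ends pointing the same way, so neither can prime synthesis back toward the other.

No product — both primers anneal to the same strand and extend in the same direction.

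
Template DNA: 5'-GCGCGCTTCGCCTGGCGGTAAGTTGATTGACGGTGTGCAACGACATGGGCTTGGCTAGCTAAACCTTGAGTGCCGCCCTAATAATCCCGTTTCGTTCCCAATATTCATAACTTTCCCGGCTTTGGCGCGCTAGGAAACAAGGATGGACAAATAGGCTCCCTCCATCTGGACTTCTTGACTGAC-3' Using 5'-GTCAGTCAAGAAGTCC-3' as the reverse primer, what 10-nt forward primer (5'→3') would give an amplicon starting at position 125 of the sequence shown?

The reverse primer's reverse complement GGACTTCTTGACTGAC matches the template at positions 168–183; the product starts at position 125.
The forward primer is identical to the top strand over positions 125–134: GCGCGCTAGG.

5'-GCGCGCTAGG-3'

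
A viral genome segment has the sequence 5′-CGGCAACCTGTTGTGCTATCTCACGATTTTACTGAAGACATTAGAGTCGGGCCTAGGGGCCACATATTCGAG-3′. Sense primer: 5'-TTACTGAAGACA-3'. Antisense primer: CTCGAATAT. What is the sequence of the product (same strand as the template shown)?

The forward primer matches the template at positions 29–40.
The reverse primer's reverse complement is ATATTCGAG, which matches the template at positions 64–72.
The product is the template from position 29 through 72 (44 bp).

5'-TTACTGAAGACATTAGAGTCGGGCCTAGGGGCCACATATTCGAG-3'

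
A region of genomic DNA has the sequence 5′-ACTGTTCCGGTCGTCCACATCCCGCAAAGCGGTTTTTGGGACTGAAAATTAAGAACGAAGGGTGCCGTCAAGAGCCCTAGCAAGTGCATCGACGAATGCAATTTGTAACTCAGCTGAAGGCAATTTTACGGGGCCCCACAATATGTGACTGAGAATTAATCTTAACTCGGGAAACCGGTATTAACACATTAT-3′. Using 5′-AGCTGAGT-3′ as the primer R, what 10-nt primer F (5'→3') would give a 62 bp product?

5'-AACGAAGGGT-3'

The reverse primer's reverse complement ACTCAGCT matches the template at positions 108–115, so the product ends at position 115.
A 62 bp product then starts at position 115 − 62 + 1 = 54.
The forward primer is identical to the top strand there: AACGAAGGGT.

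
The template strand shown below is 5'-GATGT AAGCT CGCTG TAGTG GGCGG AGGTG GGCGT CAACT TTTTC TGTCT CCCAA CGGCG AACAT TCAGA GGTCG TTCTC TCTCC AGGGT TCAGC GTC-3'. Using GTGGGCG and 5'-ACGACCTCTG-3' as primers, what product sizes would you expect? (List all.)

59 bp, 49 bp

The forward primer GTGGGCG matches the top strand at positions 18–24, 28–34.
The reverse primer's reverse complement is CAGAGGTCGT, matching at positions 67–76.
Each forward site pairs with the reverse site to give a product ending at position 76: sizes 59, 49 bp.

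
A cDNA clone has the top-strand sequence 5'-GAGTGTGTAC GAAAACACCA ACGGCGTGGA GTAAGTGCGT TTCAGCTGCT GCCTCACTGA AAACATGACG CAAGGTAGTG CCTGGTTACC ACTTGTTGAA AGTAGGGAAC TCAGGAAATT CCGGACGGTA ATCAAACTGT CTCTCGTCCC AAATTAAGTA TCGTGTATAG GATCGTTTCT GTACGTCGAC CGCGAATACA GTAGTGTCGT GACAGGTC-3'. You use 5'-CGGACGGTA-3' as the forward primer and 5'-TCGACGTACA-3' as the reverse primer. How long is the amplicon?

68 bp

Scanning the template, CGGACGGTA occurs at positions 122–130; this primer anneals to the bottom strand there with its 3' end pointing downstream.
Reverse complement of the reverse primer: TGTACGTCGA. This occurs on the top strand at positions 180–189.
Product length = (reverse-primer end) − (forward-primer start) + 1 = 189 − 122 + 1 = 68 bp.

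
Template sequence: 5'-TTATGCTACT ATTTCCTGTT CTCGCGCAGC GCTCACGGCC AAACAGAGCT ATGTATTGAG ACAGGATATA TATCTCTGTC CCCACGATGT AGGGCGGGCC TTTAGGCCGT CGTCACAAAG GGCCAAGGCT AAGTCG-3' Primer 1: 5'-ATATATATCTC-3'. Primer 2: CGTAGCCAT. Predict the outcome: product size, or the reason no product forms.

Primer 2 (CGTAGCCAT) does not match the top strand, and its reverse complement ATGGCTACG does not match either.
With no annealing site for primer 2, no amplification occurs.

No product — primer 2 has no binding site in the template.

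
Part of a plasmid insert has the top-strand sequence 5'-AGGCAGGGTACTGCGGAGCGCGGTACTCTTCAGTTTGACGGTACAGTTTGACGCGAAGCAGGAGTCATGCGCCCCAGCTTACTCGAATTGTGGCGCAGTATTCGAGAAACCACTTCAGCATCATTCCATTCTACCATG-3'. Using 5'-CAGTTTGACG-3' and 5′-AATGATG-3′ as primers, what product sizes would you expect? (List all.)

95 bp, 82 bp

The forward primer CAGTTTGACG matches the top strand at positions 31–40, 44–53.
The reverse primer's reverse complement is CATCATT, matching at positions 119–125.
Each forward site pairs with the reverse site to give a product ending at position 125: sizes 95, 82 bp.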